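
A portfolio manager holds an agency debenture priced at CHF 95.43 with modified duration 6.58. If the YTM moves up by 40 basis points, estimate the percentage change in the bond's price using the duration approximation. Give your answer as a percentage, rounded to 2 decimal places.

-2.63%

Duration approximation: ΔP/P ≈ -D_mod · Δy = -6.58 × (+0.004) = -0.026320.
As a percentage: -2.6320%.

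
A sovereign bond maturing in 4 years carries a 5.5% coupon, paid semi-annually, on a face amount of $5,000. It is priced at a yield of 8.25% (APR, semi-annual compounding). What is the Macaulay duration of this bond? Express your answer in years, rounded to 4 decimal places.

3.6235 years

Periodic yield y = 0.04125. Discount each cash flow and weight by its period:
  t   CF        PV=CF/(1+0.04125)^t    t·PV
  1       137.50       132.0528       132.0528
  2       137.50       126.8214       253.6429
  3       137.50       121.7973       365.3919
  4       137.50       116.9722       467.8888
  5       137.50       112.3382       561.6912
  6       137.50       107.8879       647.3272
  7       137.50       103.6138       725.2966
  8     5,137.50     3,718.0200    29,744.1599
  Σ                  4,539.5036    32,897.4512
Price P = Σ PV = 4,539.5036.
Macaulay duration = Σ(t·PV) / P = 32,897.4512 / 4,539.5036 = 7.24693 half-year periods.
In years: 7.24693 / 2 = 3.62346 years.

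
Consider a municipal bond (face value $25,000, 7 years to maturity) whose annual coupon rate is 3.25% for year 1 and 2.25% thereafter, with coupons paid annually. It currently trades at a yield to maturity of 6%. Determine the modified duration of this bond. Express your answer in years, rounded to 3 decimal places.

6.058 years

Periodic yield y = 0.06. First find Macaulay duration:
  t   CF        PV=CF/(1+0.06)^t    t·PV
  1       812.50       766.5094       766.5094
  2       562.50       500.6230     1,001.2460
  3       562.50       472.2858     1,416.8575
  4       562.50       445.5527     1,782.2107
  5       562.50       420.3327     2,101.6636
  6       562.50       396.5403     2,379.2418
  7    25,562.50    17,000.5225   119,003.6573
  Σ                 20,002.3665   128,451.3864
P = 20,002.3665; Macaulay duration = 128,451.3864 / 20,002.3665 = 6.42181 years.
Modified duration = D_Mac / (1 + y) = 6.42181 / 1.06 = 6.05831 years.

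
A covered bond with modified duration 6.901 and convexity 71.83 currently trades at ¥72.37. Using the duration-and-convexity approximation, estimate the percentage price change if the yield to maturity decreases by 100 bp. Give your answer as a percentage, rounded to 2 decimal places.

+7.26%

Duration effect: -D_mod·Δy = -6.901 × (-0.01) = +0.069010
Convexity effect: ½·C·(Δy)² = 0.5 × 71.83 × (-0.01)² = +0.0035915
ΔP/P ≈ +0.069010 + 0.0035915 = +0.0726015
= +7.26015%.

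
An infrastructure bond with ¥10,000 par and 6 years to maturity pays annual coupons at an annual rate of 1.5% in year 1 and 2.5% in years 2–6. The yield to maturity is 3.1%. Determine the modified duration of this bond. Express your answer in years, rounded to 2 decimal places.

5.51 years

Periodic yield y = 0.031. First find Macaulay duration:
  t   CF        PV=CF/(1+0.031)^t    t·PV
  1       150.00       145.4898       145.4898
  2       250.00       235.1921       470.3841
  3       250.00       228.1203       684.3610
  4       250.00       221.2612       885.0450
  5       250.00       214.6084     1,073.0419
  6    10,250.00     8,534.3780    51,206.2679
  Σ                  9,579.0498    54,464.5898
P = 9,579.0498; Macaulay duration = 54,464.5898 / 9,579.0498 = 5.68580 years.
Modified duration = D_Mac / (1 + y) = 5.68580 / 1.031 = 5.51484 years.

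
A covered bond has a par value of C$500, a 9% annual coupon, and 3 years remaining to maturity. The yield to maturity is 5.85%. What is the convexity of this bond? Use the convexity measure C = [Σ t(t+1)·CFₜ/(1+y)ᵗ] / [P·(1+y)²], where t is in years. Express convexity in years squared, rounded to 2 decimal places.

9.61

With y = 0.0585:
  t   CF        PV=CF/(1+0.0585)^t    t·PV        t(t+1)·PV
  1        45.00        42.5130        42.5130          85.0260
  2        45.00        40.1634        80.3269         240.9806
  3       545.00       459.5406     1,378.6219       5,514.4876
  Σ                    542.2170     1,501.4617       5,840.4941
P = 542.2170.
Convexity = Σ t(t+1)·PV / [P·(1+y)²] = 5,840.4941 / (542.2170 × 1.120422) = 9.61379.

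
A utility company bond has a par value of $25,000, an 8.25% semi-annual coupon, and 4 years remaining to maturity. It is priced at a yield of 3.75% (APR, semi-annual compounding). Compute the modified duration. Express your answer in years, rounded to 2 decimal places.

Periodic yield y = 0.01875. First find Macaulay duration:
  t   CF        PV=CF/(1+0.01875)^t    t·PV
  1     1,031.25     1,012.2699     1,012.2699
  2     1,031.25       993.6392     1,987.2784
  3     1,031.25       975.3514     2,926.0541
  4     1,031.25       957.4001     3,829.6005
  5     1,031.25       939.7793     4,698.8963
  6     1,031.25       922.4827     5,534.8962
  7     1,031.25       905.5045     6,338.5314
  8    26,031.25    22,436.4452   179,491.5616
  Σ                 29,142.8723   205,819.0885
P = 29,142.8723; Macaulay duration = 205,819.0885 / 29,142.8723 = 7.06242 half-year periods = 3.53121 years.
Modified duration = D_Mac / (1 + y) = 3.53121 / 1.01875 = 3.46622 years.

3.47 years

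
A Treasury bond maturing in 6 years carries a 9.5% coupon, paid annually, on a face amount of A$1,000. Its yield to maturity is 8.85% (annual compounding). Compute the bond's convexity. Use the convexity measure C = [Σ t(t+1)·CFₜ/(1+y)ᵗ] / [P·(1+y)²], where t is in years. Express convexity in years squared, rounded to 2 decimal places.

26.57

With y = 0.0885:
  t   CF        PV=CF/(1+0.0885)^t    t·PV        t(t+1)·PV
  1        95.00        87.2761        87.2761         174.5521
  2        95.00        80.1801       160.3603         481.0808
  3        95.00        73.6611       220.9834         883.9334
  4        95.00        67.6721       270.6885       1,353.4427
  5        95.00        62.1701       310.8504       1,865.1025
  6     1,095.00       658.3298     3,949.9788      27,649.8519
  Σ                  1,029.2893     5,000.1375      32,407.9633
P = 1,029.2893.
Convexity = Σ t(t+1)·PV / [P·(1+y)²] = 32,407.9633 / (1,029.2893 × 1.184832) = 26.57403.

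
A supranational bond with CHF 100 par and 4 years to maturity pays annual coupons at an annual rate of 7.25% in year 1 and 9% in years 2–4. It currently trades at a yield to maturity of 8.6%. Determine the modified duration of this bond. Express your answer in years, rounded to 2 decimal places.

3.29 years

Periodic yield y = 0.086. First find Macaulay duration:
  t   CF        PV=CF/(1+0.086)^t    t·PV
  1         7.25         6.6759         6.6759
  2         9.00         7.6310        15.2620
  3         9.00         7.0267        21.0802
  4       109.00        78.3623       313.4492
  Σ                     99.6959       356.4673
P = 99.6959; Macaulay duration = 356.4673 / 99.6959 = 3.57555 years.
Modified duration = D_Mac / (1 + y) = 3.57555 / 1.086 = 3.29240 years.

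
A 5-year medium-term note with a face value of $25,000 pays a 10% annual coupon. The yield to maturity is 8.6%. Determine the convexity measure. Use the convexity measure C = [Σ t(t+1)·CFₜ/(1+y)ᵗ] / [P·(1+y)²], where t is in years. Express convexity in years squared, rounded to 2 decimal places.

With y = 0.086:
  t   CF        PV=CF/(1+0.086)^t    t·PV        t(t+1)·PV
  1     2,500.00     2,302.0258     2,302.0258       4,604.0516
  2     2,500.00     2,119.7291     4,239.4582      12,718.3745
  3     2,500.00     1,951.8684     5,855.6052      23,422.4208
  4     2,500.00     1,797.3006     7,189.2022      35,946.0110
  5    27,500.00    18,204.7017    91,023.5086     546,141.0517
  Σ                 26,375.6255   110,609.8000     622,831.9096
P = 26,375.6255.
Convexity = Σ t(t+1)·PV / [P·(1+y)²] = 622,831.9096 / (26,375.6255 × 1.179396) = 20.02205.

20.02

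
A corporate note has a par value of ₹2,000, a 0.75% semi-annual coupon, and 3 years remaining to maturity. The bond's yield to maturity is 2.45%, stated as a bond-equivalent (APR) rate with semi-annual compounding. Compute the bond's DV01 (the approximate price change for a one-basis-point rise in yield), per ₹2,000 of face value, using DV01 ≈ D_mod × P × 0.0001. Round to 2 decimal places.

₹0.56

Periodic yield y = 0.01225.
  t   CF        PV=CF/(1+0.01225)^t    t·PV
  1         7.50         7.4092         7.4092
  2         7.50         7.3196        14.6391
  3         7.50         7.2310        21.6930
  4         7.50         7.1435        28.5739
  5         7.50         7.0570        35.2852
  6     2,007.50     1,866.0739    11,196.4435
  Σ                  1,902.2342    11,304.0439
P = 1,902.2342; D_Mac = 5.94251 half-year periods = 2.97125 yrs; D_mod = 2.93530 yrs.
DV01 ≈ 2.93530 × 1,902.2342 × 0.0001 = 0.558362.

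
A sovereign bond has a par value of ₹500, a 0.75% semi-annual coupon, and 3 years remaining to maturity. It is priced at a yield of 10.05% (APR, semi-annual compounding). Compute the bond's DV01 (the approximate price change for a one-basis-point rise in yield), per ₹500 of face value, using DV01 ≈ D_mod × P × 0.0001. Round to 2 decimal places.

Periodic yield y = 0.05025.
  t   CF        PV=CF/(1+0.05025)^t    t·PV
  1        1.875         1.7853         1.7853
  2        1.875         1.6999         3.3997
  3        1.875         1.6185         4.8556
  4        1.875         1.5411         6.1644
  5        1.875         1.4674         7.3368
  6      501.875       373.9723     2,243.8337
  Σ                    382.0844     2,267.3756
P = 382.0844; D_Mac = 5.93423 half-year periods = 2.96711 yrs; D_mod = 2.82515 yrs.
DV01 ≈ 2.82515 × 382.0844 × 0.0001 = 0.107945.

₹0.11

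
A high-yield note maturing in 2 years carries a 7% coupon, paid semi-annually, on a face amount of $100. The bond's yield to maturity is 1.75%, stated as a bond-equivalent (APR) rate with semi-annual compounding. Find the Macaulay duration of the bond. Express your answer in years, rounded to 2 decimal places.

Periodic yield y = 0.00875. Discount each cash flow and weight by its period:
  t   CF        PV=CF/(1+0.00875)^t    t·PV
  1         3.50         3.4696         3.4696
  2         3.50         3.4395         6.8791
  3         3.50         3.4097        10.2291
  4       103.50        99.9554       399.8215
  Σ                    110.2743       420.3994
Price P = Σ PV = 110.2743.
Macaulay duration = Σ(t·PV) / P = 420.3994 / 110.2743 = 3.81231 half-year periods.
In years: 3.81231 / 2 = 1.90615 years.

1.91 years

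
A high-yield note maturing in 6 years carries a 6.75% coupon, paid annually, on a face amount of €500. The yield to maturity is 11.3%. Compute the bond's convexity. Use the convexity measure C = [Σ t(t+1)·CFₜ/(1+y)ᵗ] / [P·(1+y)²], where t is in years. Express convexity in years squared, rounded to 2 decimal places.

26.62

With y = 0.113:
  t   CF        PV=CF/(1+0.113)^t    t·PV        t(t+1)·PV
  1        33.75        30.3235        30.3235          60.6469
  2        33.75        27.2448        54.4896         163.4687
  3        33.75        24.4787        73.4361         293.7444
  4        33.75        21.9934        87.9738         439.8688
  5        33.75        19.7605        98.8025         592.8150
  6       533.75       280.7805     1,684.6828      11,792.7799
  Σ                    404.5813     2,029.7082      13,343.3237
P = 404.5813.
Convexity = Σ t(t+1)·PV / [P·(1+y)²] = 13,343.3237 / (404.5813 × 1.238769) = 26.62366.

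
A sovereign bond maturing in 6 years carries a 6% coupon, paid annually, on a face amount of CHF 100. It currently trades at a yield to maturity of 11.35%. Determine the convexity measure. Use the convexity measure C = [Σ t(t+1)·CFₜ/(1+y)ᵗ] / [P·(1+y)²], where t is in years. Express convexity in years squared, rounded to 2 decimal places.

27.14

With y = 0.1135:
  t   CF        PV=CF/(1+0.1135)^t    t·PV        t(t+1)·PV
  1         6.00         5.3884         5.3884          10.7768
  2         6.00         4.8392         9.6783          29.0350
  3         6.00         4.3459        13.0377          52.1509
  4         6.00         3.9029        15.6117          78.0585
  5         6.00         3.5051        17.5255         105.1529
  6       106.00        55.6115       333.6689       2,335.6826
  Σ                     77.5930       394.9106       2,610.8568
P = 77.5930.
Convexity = Σ t(t+1)·PV / [P·(1+y)²] = 2,610.8568 / (77.5930 × 1.239882) = 27.13814.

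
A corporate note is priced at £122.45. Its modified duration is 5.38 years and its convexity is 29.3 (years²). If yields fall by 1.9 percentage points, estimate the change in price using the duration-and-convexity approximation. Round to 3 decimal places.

Duration effect: -D_mod·Δy = -5.38 × (-0.019) = +0.102220
Convexity effect: ½·C·(Δy)² = 0.5 × 29.3 × (-0.019)² = +0.00528865
ΔP/P ≈ +0.102220 + 0.00528865 = +0.10750865
ΔP ≈ 122.45 × (+0.10750865) = +13.1644341925.

+£13.164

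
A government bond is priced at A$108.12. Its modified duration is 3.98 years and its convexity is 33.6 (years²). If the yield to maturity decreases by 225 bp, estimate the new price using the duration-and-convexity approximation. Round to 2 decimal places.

Duration effect: -D_mod·Δy = -3.98 × (-0.0225) = +0.089550
Convexity effect: ½·C·(Δy)² = 0.5 × 33.6 × (-0.0225)² = +0.0085050
ΔP/P ≈ +0.089550 + 0.0085050 = +0.098055
New price ≈ 108.12 × (1 + 0.098055) = 118.7217066.

A$118.72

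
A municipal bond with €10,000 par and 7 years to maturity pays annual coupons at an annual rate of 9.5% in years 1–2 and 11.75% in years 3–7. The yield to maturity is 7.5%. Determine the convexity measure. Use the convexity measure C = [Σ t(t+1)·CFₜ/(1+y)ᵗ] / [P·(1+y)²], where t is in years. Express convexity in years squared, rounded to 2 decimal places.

34.28

With y = 0.075:
  t   CF        PV=CF/(1+0.075)^t    t·PV        t(t+1)·PV
  1       950.00       883.7209       883.7209       1,767.4419
  2       950.00       822.0660     1,644.1320       4,932.3959
  3     1,175.00       945.8287     2,837.4860      11,349.9440
  4     1,175.00       879.8406     3,519.3625      17,596.8124
  5     1,175.00       818.4564     4,092.2820      24,553.6918
  6     1,175.00       761.3548     4,568.1287      31,976.9009
  7    11,175.00     6,735.7860    47,150.5021     377,204.0170
  Σ                 11,847.0534    64,695.6142     469,381.2039
P = 11,847.0534.
Convexity = Σ t(t+1)·PV / [P·(1+y)²] = 469,381.2039 / (11,847.0534 × 1.155625) = 34.28455.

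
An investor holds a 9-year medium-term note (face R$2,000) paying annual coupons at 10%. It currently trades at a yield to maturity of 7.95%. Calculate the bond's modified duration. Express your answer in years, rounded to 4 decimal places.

Periodic yield y = 0.0795. First find Macaulay duration:
  t   CF        PV=CF/(1+0.0795)^t    t·PV
  1       200.00       185.2710       185.2710
  2       200.00       171.6266       343.2533
  3       200.00       158.9872       476.9615
  4       200.00       147.2785       589.1141
  5       200.00       136.4322       682.1608
  6       200.00       126.3846       758.3075
  7       200.00       117.0770       819.5388
  8       200.00       108.4548       867.6385
  9     2,200.00     1,105.1440     9,946.2958
  Σ                  2,256.6558    14,668.5412
P = 2,256.6558; Macaulay duration = 14,668.5412 / 2,256.6558 = 6.50012 years.
Modified duration = D_Mac / (1 + y) = 6.50012 / 1.0795 = 6.02142 years.

6.0214 years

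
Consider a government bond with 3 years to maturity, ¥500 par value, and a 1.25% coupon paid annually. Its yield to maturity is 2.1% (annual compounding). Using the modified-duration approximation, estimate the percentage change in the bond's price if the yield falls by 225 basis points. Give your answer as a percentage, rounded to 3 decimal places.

Periodic yield y = 0.021. Modified duration first:
  t   CF        PV=CF/(1+0.021)^t    t·PV
  1         6.25         6.1214         6.1214
  2         6.25         5.9955        11.9911
  3       506.25       475.6503     1,426.9510
  Σ                    487.7673     1,445.0636
P = 487.7673; D_Mac = 2.96261 yrs; D_mod = 2.96261/(1+0.021) = 2.90167 yrs.
ΔP/P ≈ -D_mod · Δy = -2.90167 × (-0.0225) = +0.065288 = +6.5288%.

+6.529%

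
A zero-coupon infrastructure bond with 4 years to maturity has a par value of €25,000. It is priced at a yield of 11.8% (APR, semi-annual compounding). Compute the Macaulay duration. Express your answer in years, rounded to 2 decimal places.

A zero-coupon bond has a single cash flow at maturity, so its Macaulay duration equals its maturity: 4 years.
(Equivalently: 8 semi-annual periods ÷ 2 = 4 years.)

4.00 years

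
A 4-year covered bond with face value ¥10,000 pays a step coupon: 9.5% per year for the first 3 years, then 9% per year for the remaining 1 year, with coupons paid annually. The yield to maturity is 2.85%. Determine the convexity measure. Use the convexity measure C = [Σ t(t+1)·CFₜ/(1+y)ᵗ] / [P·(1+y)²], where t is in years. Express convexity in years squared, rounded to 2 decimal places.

With y = 0.0285:
  t   CF        PV=CF/(1+0.0285)^t    t·PV        t(t+1)·PV
  1       950.00       923.6753       923.6753       1,847.3505
  2       950.00       898.0800     1,796.1600       5,388.4799
  3       950.00       873.1939     2,619.5818      10,478.3274
  4    10,900.00     9,741.1294    38,964.5177     194,822.5886
  Σ                 12,436.0786    44,303.9348     212,536.7463
P = 12,436.0786.
Convexity = Σ t(t+1)·PV / [P·(1+y)²] = 212,536.7463 / (12,436.0786 × 1.057812) = 16.15630.

16.16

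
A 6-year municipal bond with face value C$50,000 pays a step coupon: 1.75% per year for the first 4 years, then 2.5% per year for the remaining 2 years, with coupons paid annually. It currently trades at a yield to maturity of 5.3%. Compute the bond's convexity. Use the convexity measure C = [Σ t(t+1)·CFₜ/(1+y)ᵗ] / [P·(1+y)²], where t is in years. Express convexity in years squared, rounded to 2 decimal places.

35.47

With y = 0.053:
  t   CF        PV=CF/(1+0.053)^t    t·PV        t(t+1)·PV
  1       875.00       830.9592       830.9592       1,661.9183
  2       875.00       789.1350     1,578.2700       4,734.8101
  3       875.00       749.4160     2,248.2479       8,992.9916
  4       875.00       711.6961     2,846.7843      14,233.9214
  5     1,250.00       965.5353     4,827.6765      28,966.0591
  6    51,250.00    37,594.4420   225,566.6517   1,578,966.5621
  Σ                 41,641.1835   237,898.5896   1,637,556.2625
P = 41,641.1835.
Convexity = Σ t(t+1)·PV / [P·(1+y)²] = 1,637,556.2625 / (41,641.1835 × 1.108809) = 35.46634.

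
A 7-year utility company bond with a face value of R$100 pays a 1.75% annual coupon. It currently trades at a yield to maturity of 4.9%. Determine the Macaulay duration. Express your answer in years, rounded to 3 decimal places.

Periodic yield y = 0.049. Discount each cash flow and weight by its year:
  t   CF        PV=CF/(1+0.049)^t    t·PV
  1         1.75         1.6683         1.6683
  2         1.75         1.5903         3.1807
  3         1.75         1.5160         4.5481
  4         1.75         1.4452         5.7809
  5         1.75         1.3777         6.8886
  6         1.75         1.3134         7.8802
  7       101.75        72.7957       509.5702
  Σ                     81.7067       539.5170
Price P = Σ PV = 81.7067.
Macaulay duration = Σ(t·PV) / P = 539.5170 / 81.7067 = 6.60309 years.

6.603 years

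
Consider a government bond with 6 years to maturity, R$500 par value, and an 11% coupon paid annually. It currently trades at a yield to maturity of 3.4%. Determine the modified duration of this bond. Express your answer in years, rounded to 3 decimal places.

4.752 years

Periodic yield y = 0.034. First find Macaulay duration:
  t   CF        PV=CF/(1+0.034)^t    t·PV
  1        55.00        53.1915        53.1915
  2        55.00        51.4424       102.8849
  3        55.00        49.7509       149.2527
  4        55.00        48.1150       192.4600
  5        55.00        46.5329       232.6644
  6       555.00       454.1191     2,724.7145
  Σ                    703.1518     3,455.1681
P = 703.1518; Macaulay duration = 3,455.1681 / 703.1518 = 4.91383 years.
Modified duration = D_Mac / (1 + y) = 4.91383 / 1.034 = 4.75225 years.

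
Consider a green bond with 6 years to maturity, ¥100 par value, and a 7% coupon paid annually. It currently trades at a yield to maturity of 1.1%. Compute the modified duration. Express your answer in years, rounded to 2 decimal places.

5.18 years

Periodic yield y = 0.011. First find Macaulay duration:
  t   CF        PV=CF/(1+0.011)^t    t·PV
  1         7.00         6.9238         6.9238
  2         7.00         6.8485        13.6970
  3         7.00         6.7740        20.3220
  4         7.00         6.7003        26.8011
  5         7.00         6.6274        33.1369
  6       107.00       100.2021       601.2126
  Σ                    134.0761       702.0935
P = 134.0761; Macaulay duration = 702.0935 / 134.0761 = 5.23653 years.
Modified duration = D_Mac / (1 + y) = 5.23653 / 1.011 = 5.17955 years.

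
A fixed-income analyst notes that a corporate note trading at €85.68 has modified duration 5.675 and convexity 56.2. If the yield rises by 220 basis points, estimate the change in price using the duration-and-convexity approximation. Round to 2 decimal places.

-€9.53

Duration effect: -D_mod·Δy = -5.675 × (+0.022) = -0.124850
Convexity effect: ½·C·(Δy)² = 0.5 × 56.2 × (0.022)² = +0.0136004
ΔP/P ≈ -0.124850 + 0.0136004 = -0.1112496
ΔP ≈ 85.68 × (-0.1112496) = -9.531865728.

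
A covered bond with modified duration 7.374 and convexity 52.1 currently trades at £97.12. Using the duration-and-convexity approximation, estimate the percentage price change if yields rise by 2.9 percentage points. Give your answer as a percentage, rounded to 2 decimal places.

-19.19%

Duration effect: -D_mod·Δy = -7.374 × (+0.029) = -0.213846
Convexity effect: ½·C·(Δy)² = 0.5 × 52.1 × (0.029)² = +0.02190805
ΔP/P ≈ -0.213846 + 0.02190805 = -0.19193795
= -19.193795%.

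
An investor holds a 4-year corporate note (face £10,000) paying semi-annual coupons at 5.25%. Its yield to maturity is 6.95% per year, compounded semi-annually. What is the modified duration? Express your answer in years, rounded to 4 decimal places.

Periodic yield y = 0.03475. First find Macaulay duration:
  t   CF        PV=CF/(1+0.03475)^t    t·PV
  1       262.50       253.6845       253.6845
  2       262.50       245.1650       490.3300
  3       262.50       236.9316       710.7948
  4       262.50       228.9747       915.8989
  5       262.50       221.2851     1,106.4254
  6       262.50       213.8537     1,283.1220
  7       262.50       206.6718     1,446.7027
  8    10,262.50     7,808.5373    62,468.2985
  Σ                  9,415.1037    68,675.2568
P = 9,415.1037; Macaulay duration = 68,675.2568 / 9,415.1037 = 7.29416 half-year periods = 3.64708 years.
Modified duration = D_Mac / (1 + y) = 3.64708 / 1.03475 = 3.52460 years.

3.5246 years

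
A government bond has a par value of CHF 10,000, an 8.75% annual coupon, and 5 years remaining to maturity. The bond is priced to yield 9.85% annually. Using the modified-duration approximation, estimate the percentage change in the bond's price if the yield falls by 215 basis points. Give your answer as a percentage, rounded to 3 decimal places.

+8.298%

Periodic yield y = 0.0985. Modified duration first:
  t   CF        PV=CF/(1+0.0985)^t    t·PV
  1       875.00       796.5407       796.5407
  2       875.00       725.1167     1,450.2335
  3       875.00       660.0972     1,980.2915
  4       875.00       600.9078     2,403.6310
  5    10,875.00     6,798.7482    33,993.7412
  Σ                  9,581.4106    40,624.4379
P = 9,581.4106; D_Mac = 4.23992 yrs; D_mod = 4.23992/(1+0.0985) = 3.85974 yrs.
ΔP/P ≈ -D_mod · Δy = -3.85974 × (-0.0215) = +0.082984 = +8.2984%.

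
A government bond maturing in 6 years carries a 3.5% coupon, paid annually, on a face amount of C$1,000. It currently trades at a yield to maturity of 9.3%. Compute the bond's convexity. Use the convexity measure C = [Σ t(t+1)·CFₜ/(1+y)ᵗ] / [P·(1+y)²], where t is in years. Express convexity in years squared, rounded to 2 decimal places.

With y = 0.093:
  t   CF        PV=CF/(1+0.093)^t    t·PV        t(t+1)·PV
  1        35.00        32.0220        32.0220          64.0439
  2        35.00        29.2973        58.5946         175.7838
  3        35.00        26.8045        80.4135         321.6539
  4        35.00        24.5238        98.0951         490.4756
  5        35.00        22.4371       112.1856         673.1138
  6     1,035.00       607.0429     3,642.2574      25,495.8015
  Σ                    742.1276     4,023.5681      27,220.8725
P = 742.1276.
Convexity = Σ t(t+1)·PV / [P·(1+y)²] = 27,220.8725 / (742.1276 × 1.194649) = 30.70317.

30.70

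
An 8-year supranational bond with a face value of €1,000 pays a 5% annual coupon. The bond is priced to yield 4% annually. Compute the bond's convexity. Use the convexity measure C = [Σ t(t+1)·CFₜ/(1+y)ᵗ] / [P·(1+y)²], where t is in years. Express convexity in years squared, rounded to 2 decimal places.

53.73

With y = 0.04:
  t   CF        PV=CF/(1+0.04)^t    t·PV        t(t+1)·PV
  1        50.00        48.0769        48.0769          96.1538
  2        50.00        46.2278        92.4556         277.3669
  3        50.00        44.4498       133.3495         533.3978
  4        50.00        42.7402       170.9608         854.8042
  5        50.00        41.0964       205.4818       1,232.8907
  6        50.00        39.5157       237.0944       1,659.6605
  7        50.00        37.9959       265.9712       2,127.7699
  8     1,050.00       767.2247     6,137.7977      55,240.1795
  Σ                  1,067.3274     7,291.1879      62,022.2233
P = 1,067.3274.
Convexity = Σ t(t+1)·PV / [P·(1+y)²] = 62,022.2233 / (1,067.3274 × 1.081600) = 53.72581.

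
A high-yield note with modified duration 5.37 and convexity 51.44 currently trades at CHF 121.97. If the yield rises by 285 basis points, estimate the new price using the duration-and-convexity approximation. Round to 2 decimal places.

Duration effect: -D_mod·Δy = -5.37 × (+0.0285) = -0.153045
Convexity effect: ½·C·(Δy)² = 0.5 × 51.44 × (0.0285)² = +0.02089107
ΔP/P ≈ -0.153045 + 0.02089107 = -0.13215393
New price ≈ 121.97 × (1 - 0.13215393) = 105.8511851579.

CHF 105.85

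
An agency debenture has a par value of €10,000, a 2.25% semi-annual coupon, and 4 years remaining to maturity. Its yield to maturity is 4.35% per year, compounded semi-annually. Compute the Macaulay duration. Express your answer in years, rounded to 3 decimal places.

3.840 years

Periodic yield y = 0.02175. Discount each cash flow and weight by its period:
  t   CF        PV=CF/(1+0.02175)^t    t·PV
  1       112.50       110.1052       110.1052
  2       112.50       107.7614       215.5228
  3       112.50       105.4675       316.4025
  4       112.50       103.2224       412.8896
  5       112.50       101.0251       505.1255
  6       112.50        98.8746       593.2475
  7       112.50        96.7698       677.3888
  8    10,112.50     8,513.3672    68,106.9372
  Σ                  9,236.5932    70,937.6191
Price P = Σ PV = 9,236.5932.
Macaulay duration = Σ(t·PV) / P = 70,937.6191 / 9,236.5932 = 7.68006 half-year periods.
In years: 7.68006 / 2 = 3.84003 years.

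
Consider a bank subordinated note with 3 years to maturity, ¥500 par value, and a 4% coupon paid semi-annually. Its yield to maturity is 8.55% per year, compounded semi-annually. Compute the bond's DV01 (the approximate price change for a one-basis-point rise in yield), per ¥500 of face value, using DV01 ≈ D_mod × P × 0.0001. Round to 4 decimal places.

¥0.1203

Periodic yield y = 0.04275.
  t   CF        PV=CF/(1+0.04275)^t    t·PV
  1        10.00         9.5900         9.5900
  2        10.00         9.1969        18.3937
  3        10.00         8.8198        26.4594
  4        10.00         8.4582        33.8329
  5        10.00         8.1115        40.5573
  6       510.00       396.7245     2,380.3468
  Σ                    440.9009     2,509.1802
P = 440.9009; D_Mac = 5.69103 half-year periods = 2.84552 yrs; D_mod = 2.72886 yrs.
DV01 ≈ 2.72886 × 440.9009 × 0.0001 = 0.120316.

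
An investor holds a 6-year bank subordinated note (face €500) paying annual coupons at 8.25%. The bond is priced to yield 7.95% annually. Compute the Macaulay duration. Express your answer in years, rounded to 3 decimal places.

Periodic yield y = 0.0795. Discount each cash flow and weight by its year:
  t   CF        PV=CF/(1+0.0795)^t    t·PV
  1        41.25        38.2121        38.2121
  2        41.25        35.3980        70.7960
  3        41.25        32.7911        98.3733
  4        41.25        30.3762       121.5048
  5        41.25        28.1391       140.6957
  6       541.25       342.0283     2,052.1697
  Σ                    506.9449     2,521.7516
Price P = Σ PV = 506.9449.
Macaulay duration = Σ(t·PV) / P = 2,521.7516 / 506.9449 = 4.97441 years.

4.974 years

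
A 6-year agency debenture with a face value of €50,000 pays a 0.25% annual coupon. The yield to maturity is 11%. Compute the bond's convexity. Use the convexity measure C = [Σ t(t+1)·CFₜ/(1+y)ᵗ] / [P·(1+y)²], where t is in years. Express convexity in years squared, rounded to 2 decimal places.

33.68

With y = 0.11:
  t   CF        PV=CF/(1+0.11)^t    t·PV        t(t+1)·PV
  1       125.00       112.6126       112.6126         225.2252
  2       125.00       101.4528       202.9056         608.7168
  3       125.00        91.3989       274.1968       1,096.7871
  4       125.00        82.3414       329.3655       1,646.8274
  5       125.00        74.1814       370.9071       2,225.4425
  6    50,125.00    26,798.8719   160,793.2315   1,125,552.6202
  Σ                 27,260.8590   162,083.2190   1,131,355.6192
P = 27,260.8590.
Convexity = Σ t(t+1)·PV / [P·(1+y)²] = 1,131,355.6192 / (27,260.8590 × 1.232100) = 33.68322.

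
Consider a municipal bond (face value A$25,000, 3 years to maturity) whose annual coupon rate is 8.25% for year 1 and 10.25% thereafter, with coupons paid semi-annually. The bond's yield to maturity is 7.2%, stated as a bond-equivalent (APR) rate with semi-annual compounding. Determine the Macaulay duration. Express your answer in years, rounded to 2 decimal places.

Periodic yield y = 0.036. Discount each cash flow and weight by its period:
  t   CF        PV=CF/(1+0.036)^t    t·PV
  1     1,031.25       995.4151       995.4151
  2     1,031.25       960.8253     1,921.6507
  3     1,281.25     1,152.2709     3,456.8128
  4     1,281.25     1,112.2306     4,448.9226
  5     1,281.25     1,073.5817     5,367.9085
  6    26,281.25    21,256.2909   127,537.7454
  Σ                 26,550.6146   143,728.4551
Price P = Σ PV = 26,550.6146.
Macaulay duration = Σ(t·PV) / P = 143,728.4551 / 26,550.6146 = 5.41338 half-year periods.
In years: 5.41338 / 2 = 2.70669 years.

2.71 years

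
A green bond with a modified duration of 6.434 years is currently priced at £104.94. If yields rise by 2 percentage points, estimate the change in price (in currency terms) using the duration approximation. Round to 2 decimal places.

Duration approximation: ΔP/P ≈ -D_mod · Δy = -6.434 × (+0.02) = -0.128680.
ΔP ≈ 104.94 × (-0.128680) = -13.5036792.

-£13.50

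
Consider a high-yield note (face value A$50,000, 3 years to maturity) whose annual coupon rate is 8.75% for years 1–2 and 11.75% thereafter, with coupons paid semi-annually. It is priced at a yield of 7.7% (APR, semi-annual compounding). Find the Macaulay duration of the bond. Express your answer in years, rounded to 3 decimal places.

Periodic yield y = 0.0385. Discount each cash flow and weight by its period:
  t   CF        PV=CF/(1+0.0385)^t    t·PV
  1     2,187.50     2,106.4035     2,106.4035
  2     2,187.50     2,028.3134     4,056.6268
  3     2,187.50     1,953.1183     5,859.3550
  4     2,187.50     1,880.7110     7,522.8439
  5     2,937.50     2,431.8981    12,159.4904
  6    52,937.50    42,201.1633   253,206.9796
  Σ                 52,601.6075   284,911.6993
Price P = Σ PV = 52,601.6075.
Macaulay duration = Σ(t·PV) / P = 284,911.6993 / 52,601.6075 = 5.41641 half-year periods.
In years: 5.41641 / 2 = 2.70820 years.

2.708 years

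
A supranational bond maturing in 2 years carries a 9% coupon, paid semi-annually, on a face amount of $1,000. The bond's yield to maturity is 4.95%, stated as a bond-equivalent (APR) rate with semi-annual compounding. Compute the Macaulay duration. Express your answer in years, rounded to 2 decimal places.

Periodic yield y = 0.02475. Discount each cash flow and weight by its period:
  t   CF        PV=CF/(1+0.02475)^t    t·PV
  1        45.00        43.9131        43.9131
  2        45.00        42.8525        85.7051
  3        45.00        41.8176       125.4527
  4     1,045.00       947.6426     3,790.5705
  Σ                  1,076.2259     4,045.6414
Price P = Σ PV = 1,076.2259.
Macaulay duration = Σ(t·PV) / P = 4,045.6414 / 1,076.2259 = 3.75910 half-year periods.
In years: 3.75910 / 2 = 1.87955 years.

1.88 years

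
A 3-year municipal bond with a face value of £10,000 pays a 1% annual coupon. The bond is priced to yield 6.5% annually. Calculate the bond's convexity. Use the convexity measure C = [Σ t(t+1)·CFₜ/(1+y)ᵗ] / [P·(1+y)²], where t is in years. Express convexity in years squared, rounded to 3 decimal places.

With y = 0.065:
  t   CF        PV=CF/(1+0.065)^t    t·PV        t(t+1)·PV
  1       100.00        93.8967        93.8967         187.7934
  2       100.00        88.1659       176.3319         528.9956
  3    10,100.00     8,361.2758    25,083.8275     100,335.3099
  Σ                  8,543.3385    25,354.0561     101,052.0989
P = 8,543.3385.
Convexity = Σ t(t+1)·PV / [P·(1+y)²] = 101,052.0989 / (8,543.3385 × 1.134225) = 10.42842.

10.428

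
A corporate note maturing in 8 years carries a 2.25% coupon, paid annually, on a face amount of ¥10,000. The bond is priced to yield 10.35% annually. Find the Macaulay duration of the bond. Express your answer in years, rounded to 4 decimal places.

7.1707 years

Periodic yield y = 0.1035. Discount each cash flow and weight by its year:
  t   CF        PV=CF/(1+0.1035)^t    t·PV
  1       225.00       203.8967       203.8967
  2       225.00       184.7727       369.5454
  3       225.00       167.4424       502.3273
  4       225.00       151.7376       606.9503
  5       225.00       137.5057       687.5287
  6       225.00       124.6087       747.6524
  7       225.00       112.9214       790.4496
  8    10,225.00     4,650.3390    37,202.7123
  Σ                  5,733.2243    41,111.0628
Price P = Σ PV = 5,733.2243.
Macaulay duration = Σ(t·PV) / P = 41,111.0628 / 5,733.2243 = 7.17067 years.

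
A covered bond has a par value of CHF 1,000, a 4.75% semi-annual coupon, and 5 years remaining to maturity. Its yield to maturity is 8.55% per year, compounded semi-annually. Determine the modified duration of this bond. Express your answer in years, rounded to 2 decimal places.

Periodic yield y = 0.04275. First find Macaulay duration:
  t   CF        PV=CF/(1+0.04275)^t    t·PV
  1        23.75        22.7763        22.7763
  2        23.75        21.8425        43.6851
  3        23.75        20.9471        62.8412
  4        23.75        20.0883        80.3531
  5        23.75        19.2647        96.3236
  6        23.75        18.4749       110.8495
  7        23.75        17.7175       124.0224
  8        23.75        16.9911       135.9290
  9        23.75        16.2945       146.6508
  10    1,023.75       673.5843     6,735.8426
  Σ                    847.9812     7,559.2735
P = 847.9812; Macaulay duration = 7,559.2735 / 847.9812 = 8.91443 half-year periods = 4.45722 years.
Modified duration = D_Mac / (1 + y) = 4.45722 / 1.04275 = 4.27448 years.

4.27 years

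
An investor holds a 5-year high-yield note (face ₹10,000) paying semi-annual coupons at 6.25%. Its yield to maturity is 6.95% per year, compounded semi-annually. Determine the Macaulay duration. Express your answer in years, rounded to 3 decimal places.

Periodic yield y = 0.03475. Discount each cash flow and weight by its period:
  t   CF        PV=CF/(1+0.03475)^t    t·PV
  1       312.50       302.0053       302.0053
  2       312.50       291.8631       583.7261
  3       312.50       282.0614       846.1843
  4       312.50       272.5890     1,090.3559
  5       312.50       263.4346     1,317.1731
  6       312.50       254.5877     1,527.5262
  7       312.50       246.0379     1,722.2652
  8       312.50       237.7752     1,902.2015
  9       312.50       229.7900     2,068.1099
  10   10,312.50     7,328.4075    73,284.0751
  Σ                  9,708.5517    84,643.6226
Price P = Σ PV = 9,708.5517.
Macaulay duration = Σ(t·PV) / P = 84,643.6226 / 9,708.5517 = 8.71846 half-year periods.
In years: 8.71846 / 2 = 4.35923 years.

4.359 years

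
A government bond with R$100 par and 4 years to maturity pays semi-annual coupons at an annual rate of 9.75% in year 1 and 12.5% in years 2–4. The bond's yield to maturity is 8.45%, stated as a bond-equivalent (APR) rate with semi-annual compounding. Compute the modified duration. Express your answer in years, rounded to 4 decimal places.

3.2404 years

Periodic yield y = 0.04225. First find Macaulay duration:
  t   CF        PV=CF/(1+0.04225)^t    t·PV
  1        4.875         4.6774         4.6774
  2        4.875         4.4878         8.9755
  3        6.250         5.5203        16.5610
  4        6.250         5.2965        21.1862
  5        6.250         5.0818        25.4092
  6        6.250         4.8758        29.2550
  7        6.250         4.6782        32.7472
  8      106.250        76.3051       610.4410
  Σ                    110.9230       749.2525
P = 110.9230; Macaulay duration = 749.2525 / 110.9230 = 6.75471 half-year periods = 3.37735 years.
Modified duration = D_Mac / (1 + y) = 3.37735 / 1.04225 = 3.24045 years.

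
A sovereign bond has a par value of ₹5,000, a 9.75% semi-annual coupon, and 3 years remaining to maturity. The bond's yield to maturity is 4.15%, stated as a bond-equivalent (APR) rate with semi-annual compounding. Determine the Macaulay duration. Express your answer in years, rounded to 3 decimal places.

Periodic yield y = 0.02075. Discount each cash flow and weight by its period:
  t   CF        PV=CF/(1+0.02075)^t    t·PV
  1       243.75       238.7950       238.7950
  2       243.75       233.9407       467.8815
  3       243.75       229.1851       687.5554
  4       243.75       224.5262       898.1049
  5       243.75       219.9620     1,099.8101
  6     5,243.75     4,635.8102    27,814.8612
  Σ                  5,782.2193    31,207.0080
Price P = Σ PV = 5,782.2193.
Macaulay duration = Σ(t·PV) / P = 31,207.0080 / 5,782.2193 = 5.39706 half-year periods.
In years: 5.39706 / 2 = 2.69853 years.

2.699 years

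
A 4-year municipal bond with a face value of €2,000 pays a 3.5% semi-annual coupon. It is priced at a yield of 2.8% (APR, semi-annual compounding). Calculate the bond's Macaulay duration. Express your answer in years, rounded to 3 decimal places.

Periodic yield y = 0.014. Discount each cash flow and weight by its period:
  t   CF        PV=CF/(1+0.014)^t    t·PV
  1        35.00        34.5168        34.5168
  2        35.00        34.0402        68.0804
  3        35.00        33.5702       100.7107
  4        35.00        33.1067       132.4269
  5        35.00        32.6496       163.2482
  6        35.00        32.1988       193.1931
  7        35.00        31.7543       222.2800
  8     2,035.00     1,820.7938    14,566.3507
  Σ                  2,052.6305    15,480.8066
Price P = Σ PV = 2,052.6305.
Macaulay duration = Σ(t·PV) / P = 15,480.8066 / 2,052.6305 = 7.54194 half-year periods.
In years: 7.54194 / 2 = 3.77097 years.

3.771 years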